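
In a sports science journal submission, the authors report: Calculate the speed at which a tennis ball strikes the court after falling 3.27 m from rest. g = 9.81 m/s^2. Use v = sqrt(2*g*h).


v = sqrt(2 * g * h)
v = sqrt(2 * 9.81 * 3.27)
v = sqrt(64.1574) = 8.0098 m/s

8.0098 m/s


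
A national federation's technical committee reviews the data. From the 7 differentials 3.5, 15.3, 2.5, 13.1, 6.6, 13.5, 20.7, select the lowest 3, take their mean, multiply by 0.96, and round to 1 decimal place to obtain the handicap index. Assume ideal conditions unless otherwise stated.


All differentials: 3.5, 15.3, 2.5, 13.1, 6.6, 13.5, 20.7
Sorted: 2.5, 3.5, 6.6, 13.1, 13.5, 15.3, 20.7
Best 3: 2.5, 3.5, 6.6
Average of best = 12.6 / 3 = 4.2
Raw index = 4.2 * 0.96 = 4.032
Handicap index = round(4.032, 1) = 4.0

4.0


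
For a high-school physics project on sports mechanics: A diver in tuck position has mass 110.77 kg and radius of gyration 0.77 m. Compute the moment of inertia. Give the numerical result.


I = m * k^2
I = 110.77 * 0.77^2
I = 110.77 * 0.5929 = 65.6755 kg*m^2

65.6755 kg*m^2


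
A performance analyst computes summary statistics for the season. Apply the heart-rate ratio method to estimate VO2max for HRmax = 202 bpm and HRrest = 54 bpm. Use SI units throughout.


VO2max = 15.3 * HRmax / HRrest
VO2max = 15.3 * 202 / 54
VO2max = 3090.6 / 54 = 57.2333 mL/kg/min

57.2333 mL/kg/min


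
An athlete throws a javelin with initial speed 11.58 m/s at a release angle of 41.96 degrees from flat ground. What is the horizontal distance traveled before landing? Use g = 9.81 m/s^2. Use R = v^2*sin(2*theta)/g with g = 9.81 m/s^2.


R = v^2 * sin(2*theta) / g
Convert angle to radians: theta = 41.96 deg = 0.7323 rad
sin(2*theta) = sin(1.4647) = 0.9944
R = 11.58^2 * 0.9944 / 9.81
R = 134.0964 * 0.9944 / 9.81 = 13.5925 m

13.5925 m


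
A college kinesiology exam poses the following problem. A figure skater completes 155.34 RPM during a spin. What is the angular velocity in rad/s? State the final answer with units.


omega = RPM * 2 * pi / 60
omega = 155.34 * 2 * 3.14159 / 60
omega = 976.03 / 60 = 16.2672 rad/s

16.2672 rad/s


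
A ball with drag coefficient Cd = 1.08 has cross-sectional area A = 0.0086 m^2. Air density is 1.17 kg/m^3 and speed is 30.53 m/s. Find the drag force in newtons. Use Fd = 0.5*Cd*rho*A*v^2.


Fd = 0.5 * Cd * rho * A * v^2
Fd = 0.5 * 1.08 * 1.17 * 0.0086 * 30.53^2
v^2 = 932.0809
Fd = 0.5 * 1.08 * 1.17 * 0.0086 * 932.0809 = 5.0644 N

5.0644 N


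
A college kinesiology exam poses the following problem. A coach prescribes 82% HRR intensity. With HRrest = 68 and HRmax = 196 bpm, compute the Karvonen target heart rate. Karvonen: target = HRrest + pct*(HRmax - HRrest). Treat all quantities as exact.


Target = HRrest + pct*(HRmax - HRrest)
Heart rate reserve = HRmax - HRrest = 196 - 68 = 128 bpm
Fraction = 82% = 0.82
Target = 68 + 0.82 * 128
Target = 68 + 104.96 = 172.96 bpm

172.96 bpm


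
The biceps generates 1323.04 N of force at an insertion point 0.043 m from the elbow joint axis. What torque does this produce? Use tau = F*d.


tau = F * d
tau = 1323.04 * 0.043
tau = 56.8907 N*m

56.8907 N*m


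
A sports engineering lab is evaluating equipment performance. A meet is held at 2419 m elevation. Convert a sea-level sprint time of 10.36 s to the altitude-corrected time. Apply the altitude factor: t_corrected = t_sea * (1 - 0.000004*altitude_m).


Correction factor = 1 - 0.000004 * 2419 = 0.990324
t_corrected = t_sea * factor = 10.36 * 0.990324
t_corrected = 10.2598 s

10.2598 s


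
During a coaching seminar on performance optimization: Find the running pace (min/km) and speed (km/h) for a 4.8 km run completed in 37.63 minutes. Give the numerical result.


Pace = time / distance = 37.63 min / 4.8 km = 7.8396 min/km
Speed = distance / time_in_hours = 4.8 / 0.6272 hr
Speed = 7.6535 km/h

7.8396 min/km, 7.6535 km/h


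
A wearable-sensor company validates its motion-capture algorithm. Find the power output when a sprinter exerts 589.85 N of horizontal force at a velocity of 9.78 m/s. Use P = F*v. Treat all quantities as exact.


P = F * v
P = 589.85 * 9.78
P = 5768.733 W

5768.733 W


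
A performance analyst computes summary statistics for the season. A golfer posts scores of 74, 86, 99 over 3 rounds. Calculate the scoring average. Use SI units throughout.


Average = sum / n
Sum = 259
Average = 259 / 3 = 86.3333

86.3333


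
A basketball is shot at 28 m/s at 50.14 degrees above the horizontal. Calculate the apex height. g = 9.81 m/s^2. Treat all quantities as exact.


H = (v*sin(theta))^2 / (2*g)
vy = v*sin(theta) = 28 * sin(50.14 deg) = 21.4932 m/s
H = vy^2 / (2*g) = 461.9558 / (2*9.81)
H = 461.9558 / 19.62 = 23.5451 m

23.5451 m


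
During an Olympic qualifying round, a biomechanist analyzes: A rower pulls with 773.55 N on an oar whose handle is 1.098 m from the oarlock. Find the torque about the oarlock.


tau = F * d
tau = 773.55 * 1.098
tau = 849.3579 N*m

849.3579 N*m


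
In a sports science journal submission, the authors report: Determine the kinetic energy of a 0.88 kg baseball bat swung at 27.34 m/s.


KE = 0.5 * m * v^2
KE = 0.5 * 0.88 * 27.34^2
KE = 0.5 * 0.88 * 747.4756 = 328.8893 J

328.8893 J


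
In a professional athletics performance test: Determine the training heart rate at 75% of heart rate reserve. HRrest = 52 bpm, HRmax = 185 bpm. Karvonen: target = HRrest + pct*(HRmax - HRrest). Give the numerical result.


Target = HRrest + pct*(HRmax - HRrest)
Heart rate reserve = HRmax - HRrest = 185 - 52 = 133 bpm
Fraction = 75% = 0.75
Target = 52 + 0.75 * 133
Target = 52 + 99.75 = 151.75 bpm

151.75 bpm


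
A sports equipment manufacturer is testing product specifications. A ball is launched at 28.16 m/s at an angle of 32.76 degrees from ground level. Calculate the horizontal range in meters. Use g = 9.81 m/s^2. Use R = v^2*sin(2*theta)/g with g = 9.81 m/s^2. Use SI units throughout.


R = v^2 * sin(2*theta) / g
Convert angle to radians: theta = 32.76 deg = 0.5718 rad
sin(2*theta) = sin(1.1435) = 0.9101
R = 28.16^2 * 0.9101 / 9.81
R = 792.9856 * 0.9101 / 9.81 = 73.5679 m

73.5679 m


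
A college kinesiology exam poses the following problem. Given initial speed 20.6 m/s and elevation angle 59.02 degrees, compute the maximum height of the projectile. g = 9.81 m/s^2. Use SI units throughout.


H = (v*sin(theta))^2 / (2*g)
vy = v*sin(theta) = 20.6 * sin(59.02 deg) = 17.6613 m/s
H = vy^2 / (2*g) = 311.9232 / (2*9.81)
H = 311.9232 / 19.62 = 15.8982 m

15.8982 m


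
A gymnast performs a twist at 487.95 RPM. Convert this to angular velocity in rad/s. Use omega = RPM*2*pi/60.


omega = RPM * 2 * pi / 60
omega = 487.95 * 2 * 3.14159 / 60
omega = 3065.8803 / 60 = 51.098 rad/s

51.098 rad/s


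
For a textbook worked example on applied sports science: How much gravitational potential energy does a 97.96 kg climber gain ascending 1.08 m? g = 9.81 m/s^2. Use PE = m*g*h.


PE = m * g * h
PE = 97.96 * 9.81 * 1.08
PE = 960.9876 * 1.08 = 1037.8666 J

1037.8666 J


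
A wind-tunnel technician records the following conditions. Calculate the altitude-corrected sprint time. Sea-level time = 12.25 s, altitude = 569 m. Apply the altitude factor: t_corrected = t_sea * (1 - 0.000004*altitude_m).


Correction factor = 1 - 0.000004 * 569 = 0.997724
t_corrected = t_sea * factor = 12.25 * 0.997724
t_corrected = 12.2221 s

12.2221 s


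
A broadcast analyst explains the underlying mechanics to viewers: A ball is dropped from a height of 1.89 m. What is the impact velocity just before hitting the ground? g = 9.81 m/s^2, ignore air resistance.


v = sqrt(2 * g * h)
v = sqrt(2 * 9.81 * 1.89)
v = sqrt(37.0818) = 6.0895 m/s

6.0895 m/s


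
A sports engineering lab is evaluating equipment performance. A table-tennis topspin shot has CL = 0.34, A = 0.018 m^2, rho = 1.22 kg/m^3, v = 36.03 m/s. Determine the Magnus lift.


FM = 0.5 * CL * rho * A * v^2
FM = 0.5 * 0.34 * 1.22 * 0.018 * 36.03^2
v^2 = 1298.1609
FM = 0.5 * 0.34 * 1.22 * 0.018 * 1298.1609 = 4.8463 N

4.8463 N


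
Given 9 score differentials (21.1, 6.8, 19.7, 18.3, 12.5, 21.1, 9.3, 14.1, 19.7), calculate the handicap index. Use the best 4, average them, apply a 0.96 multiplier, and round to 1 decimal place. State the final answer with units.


All differentials: 21.1, 6.8, 19.7, 18.3, 12.5, 21.1, 9.3, 14.1, 19.7
Sorted: 6.8, 9.3, 12.5, 14.1, 18.3, 19.7, 19.7, 21.1, 21.1
Best 4: 6.8, 9.3, 12.5, 14.1
Average of best = 42.7 / 4 = 10.675
Raw index = 10.675 * 0.96 = 10.248
Handicap index = round(10.248, 1) = 10.2

10.2


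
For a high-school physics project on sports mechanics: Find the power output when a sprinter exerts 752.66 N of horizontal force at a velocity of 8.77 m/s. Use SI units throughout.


P = F * v
P = 752.66 * 8.77
P = 6600.8282 W

6600.8282 W


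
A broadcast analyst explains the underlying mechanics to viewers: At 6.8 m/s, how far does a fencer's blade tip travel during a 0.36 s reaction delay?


d = v * t
d = 6.8 * 0.36
d = 2.448 m

2.448 m


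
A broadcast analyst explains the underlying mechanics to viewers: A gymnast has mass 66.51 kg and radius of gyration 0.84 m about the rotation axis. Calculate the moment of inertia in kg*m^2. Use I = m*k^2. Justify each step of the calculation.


I = m * k^2
I = 66.51 * 0.84^2
I = 66.51 * 0.7056 = 46.9295 kg*m^2

46.9295 kg*m^2


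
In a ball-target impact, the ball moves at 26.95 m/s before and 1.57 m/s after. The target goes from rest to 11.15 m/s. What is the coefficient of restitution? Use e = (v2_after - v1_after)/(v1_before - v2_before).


e = (v2_after - v1_after) / (v1_before - v2_before)
Numerator = 11.15 - 1.57 = 9.58
Denominator = 26.95 - 0 = 26.95
e = 9.58 / 26.95 = 0.3555

0.3555


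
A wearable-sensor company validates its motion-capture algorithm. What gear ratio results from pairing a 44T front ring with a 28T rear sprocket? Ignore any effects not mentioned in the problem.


GR = front_teeth / rear_teeth
GR = 44 / 28
GR = 1.5714

1.5714


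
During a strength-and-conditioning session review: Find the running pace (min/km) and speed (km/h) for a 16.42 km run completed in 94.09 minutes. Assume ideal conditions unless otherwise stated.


Pace = time / distance = 94.09 min / 16.42 km = 5.7302 min/km
Speed = distance / time_in_hours = 16.42 / 1.5682 hr
Speed = 10.4708 km/h

5.7302 min/km, 10.4708 km/h


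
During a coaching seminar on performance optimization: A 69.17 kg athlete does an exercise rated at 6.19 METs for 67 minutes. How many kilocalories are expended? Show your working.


kcal = MET * mass * time_hr
Convert time: 67 min = 1.1167 hr
kcal = 6.19 * 69.17 * 1.1167
kcal = 478.1146 kcal

478.1146 kcal


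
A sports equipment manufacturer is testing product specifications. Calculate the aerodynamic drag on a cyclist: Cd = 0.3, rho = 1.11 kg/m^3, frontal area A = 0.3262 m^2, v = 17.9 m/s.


Fd = 0.5 * Cd * rho * A * v^2
Fd = 0.5 * 0.3 * 1.11 * 0.3262 * 17.9^2
v^2 = 320.41
Fd = 0.5 * 0.3 * 1.11 * 0.3262 * 320.41 = 17.4022 N

17.4022 N


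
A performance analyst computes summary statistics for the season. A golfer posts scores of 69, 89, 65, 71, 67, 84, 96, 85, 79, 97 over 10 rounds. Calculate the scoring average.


Average = sum / n
Sum = 802
Average = 802 / 10 = 80.2

80.2


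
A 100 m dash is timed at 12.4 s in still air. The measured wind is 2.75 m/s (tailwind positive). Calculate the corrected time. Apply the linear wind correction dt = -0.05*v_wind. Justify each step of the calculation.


dt = -0.05 * v_wind = -0.05 * 2.75 = -0.1375 s
t_corrected = t_still + dt = 12.4 + (-0.1375)
t_corrected = 12.2625 s

12.2625 s


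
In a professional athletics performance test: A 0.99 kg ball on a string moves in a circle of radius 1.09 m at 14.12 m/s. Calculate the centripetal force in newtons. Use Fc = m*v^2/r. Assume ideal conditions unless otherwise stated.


Fc = m * v^2 / r
v^2 = 14.12^2 = 199.3744
Fc = 0.99 * 199.3744 / 1.09
Fc = 197.3807 / 1.09 = 181.0832 N

181.0832 N


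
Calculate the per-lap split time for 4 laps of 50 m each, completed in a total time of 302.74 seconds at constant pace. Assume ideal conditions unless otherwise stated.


Split time = total_time / n_laps = 302.74 / 4
Split time = 75.685 s per lap

75.685 s


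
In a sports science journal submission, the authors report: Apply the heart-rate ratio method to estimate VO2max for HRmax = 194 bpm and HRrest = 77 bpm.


VO2max = 15.3 * HRmax / HRrest
VO2max = 15.3 * 194 / 77
VO2max = 2968.2 / 77 = 38.5481 mL/kg/min

38.5481 mL/kg/min


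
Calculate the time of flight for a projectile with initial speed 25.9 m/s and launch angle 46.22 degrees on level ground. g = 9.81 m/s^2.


T = 2*v*sin(theta)/g
sin(theta) = sin(46.22 deg) = 0.722
T = 2*25.9*0.722 / 9.81
T = 37.3997 / 9.81 = 3.8124 s

3.8124 s


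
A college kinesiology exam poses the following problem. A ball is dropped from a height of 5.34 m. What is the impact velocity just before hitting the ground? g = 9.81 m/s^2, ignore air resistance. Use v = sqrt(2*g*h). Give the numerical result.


v = sqrt(2 * g * h)
v = sqrt(2 * 9.81 * 5.34)
v = sqrt(104.7708) = 10.2358 m/s

10.2358 m/s


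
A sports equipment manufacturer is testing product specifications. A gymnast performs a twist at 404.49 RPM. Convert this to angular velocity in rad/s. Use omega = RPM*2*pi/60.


omega = RPM * 2 * pi / 60
omega = 404.49 * 2 * 3.14159 / 60
omega = 2541.4856 / 60 = 42.3581 rad/s

42.3581 rad/s


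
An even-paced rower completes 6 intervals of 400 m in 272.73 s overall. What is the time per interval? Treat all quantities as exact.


Split time = total_time / n_laps = 272.73 / 6
Split time = 45.455 s per lap

45.455 s


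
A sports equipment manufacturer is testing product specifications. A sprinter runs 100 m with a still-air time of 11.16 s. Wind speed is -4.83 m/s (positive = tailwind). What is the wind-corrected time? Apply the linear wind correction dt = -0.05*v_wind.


dt = -0.05 * v_wind = -0.05 * -4.83 = 0.2415 s
t_corrected = t_still + dt = 11.16 + (0.2415)
t_corrected = 11.4015 s

11.4015 s


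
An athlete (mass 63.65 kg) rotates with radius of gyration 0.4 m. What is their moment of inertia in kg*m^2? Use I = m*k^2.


I = m * k^2
I = 63.65 * 0.4^2
I = 63.65 * 0.16 = 10.184 kg*m^2

10.184 kg*m^2


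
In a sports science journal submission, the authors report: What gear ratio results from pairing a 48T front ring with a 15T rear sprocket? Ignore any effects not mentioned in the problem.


GR = front_teeth / rear_teeth
GR = 48 / 15
GR = 3.2

3.2


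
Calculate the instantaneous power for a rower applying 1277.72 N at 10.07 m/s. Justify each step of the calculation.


P = F * v
P = 1277.72 * 10.07
P = 12866.6404 W

12866.6404 W


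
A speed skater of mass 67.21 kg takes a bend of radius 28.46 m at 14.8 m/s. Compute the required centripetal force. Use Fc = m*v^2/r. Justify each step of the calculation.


Fc = m * v^2 / r
v^2 = 14.8^2 = 219.04
Fc = 67.21 * 219.04 / 28.46
Fc = 14721.6784 / 28.46 = 517.2761 N

517.2761 N


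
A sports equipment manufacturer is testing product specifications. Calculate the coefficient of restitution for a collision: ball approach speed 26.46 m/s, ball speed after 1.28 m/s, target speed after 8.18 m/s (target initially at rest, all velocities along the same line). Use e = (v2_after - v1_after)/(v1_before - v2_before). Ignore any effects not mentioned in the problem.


e = (v2_after - v1_after) / (v1_before - v2_before)
Numerator = 8.18 - 1.28 = 6.9
Denominator = 26.46 - 0 = 26.46
e = 6.9 / 26.46 = 0.2608

0.2608


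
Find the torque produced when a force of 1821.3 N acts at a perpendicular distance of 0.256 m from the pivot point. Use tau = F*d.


tau = F * d
tau = 1821.3 * 0.256
tau = 466.2528 N*m

466.2528 N*m


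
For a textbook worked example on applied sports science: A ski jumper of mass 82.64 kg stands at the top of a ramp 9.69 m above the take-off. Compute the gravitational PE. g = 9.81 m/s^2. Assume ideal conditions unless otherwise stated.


PE = m * g * h
PE = 82.64 * 9.81 * 9.69
PE = 810.6984 * 9.69 = 7855.6675 J

7855.6675 J


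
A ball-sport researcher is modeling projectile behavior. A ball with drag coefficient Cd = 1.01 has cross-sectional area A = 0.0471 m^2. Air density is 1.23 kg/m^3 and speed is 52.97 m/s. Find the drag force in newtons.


Fd = 0.5 * Cd * rho * A * v^2
Fd = 0.5 * 1.01 * 1.23 * 0.0471 * 52.97^2
v^2 = 2805.8209
Fd = 0.5 * 1.01 * 1.23 * 0.0471 * 2805.8209 = 82.0876 N

82.0876 N


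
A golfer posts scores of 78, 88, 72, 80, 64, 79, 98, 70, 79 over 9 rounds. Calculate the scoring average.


Average = sum / n
Sum = 708
Average = 708 / 9 = 78.6667

78.6667


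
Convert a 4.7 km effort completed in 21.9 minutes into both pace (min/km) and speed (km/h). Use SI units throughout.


Pace = time / distance = 21.9 min / 4.7 km = 4.6596 min/km
Speed = distance / time_in_hours = 4.7 / 0.365 hr
Speed = 12.8767 km/h

4.6596 min/km, 12.8767 km/h


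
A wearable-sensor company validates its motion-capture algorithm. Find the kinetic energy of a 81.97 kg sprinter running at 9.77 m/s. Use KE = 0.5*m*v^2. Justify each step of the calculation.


KE = 0.5 * m * v^2
KE = 0.5 * 81.97 * 9.77^2
KE = 0.5 * 81.97 * 95.4529 = 3912.1371 J

3912.1371 J


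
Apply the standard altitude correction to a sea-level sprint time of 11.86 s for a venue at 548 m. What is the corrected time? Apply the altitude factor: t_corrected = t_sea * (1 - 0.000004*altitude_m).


Correction factor = 1 - 0.000004 * 548 = 0.997808
t_corrected = t_sea * factor = 11.86 * 0.997808
t_corrected = 11.834 s

11.834 s


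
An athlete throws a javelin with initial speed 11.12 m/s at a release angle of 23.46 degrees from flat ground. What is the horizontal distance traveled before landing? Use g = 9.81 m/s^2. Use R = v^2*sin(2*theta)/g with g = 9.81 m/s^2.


R = v^2 * sin(2*theta) / g
Convert angle to radians: theta = 23.46 deg = 0.4095 rad
sin(2*theta) = sin(0.8189) = 0.7304
R = 11.12^2 * 0.7304 / 9.81
R = 123.6544 * 0.7304 / 9.81 = 9.2067 m

9.2067 m


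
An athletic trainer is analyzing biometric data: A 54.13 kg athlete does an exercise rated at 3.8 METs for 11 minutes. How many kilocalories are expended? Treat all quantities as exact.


kcal = MET * mass * time_hr
Convert time: 11 min = 0.1833 hr
kcal = 3.8 * 54.13 * 0.1833
kcal = 37.7106 kcal

37.7106 kcal


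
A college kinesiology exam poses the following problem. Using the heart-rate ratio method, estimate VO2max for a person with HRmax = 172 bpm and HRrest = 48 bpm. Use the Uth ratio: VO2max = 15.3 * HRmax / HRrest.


VO2max = 15.3 * HRmax / HRrest
VO2max = 15.3 * 172 / 48
VO2max = 2631.6 / 48 = 54.825 mL/kg/min

54.825 mL/kg/min


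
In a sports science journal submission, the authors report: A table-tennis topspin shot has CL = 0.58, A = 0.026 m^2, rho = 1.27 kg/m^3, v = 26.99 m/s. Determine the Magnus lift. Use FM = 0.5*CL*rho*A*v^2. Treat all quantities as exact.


FM = 0.5 * CL * rho * A * v^2
FM = 0.5 * 0.58 * 1.27 * 0.026 * 26.99^2
v^2 = 728.4601
FM = 0.5 * 0.58 * 1.27 * 0.026 * 728.4601 = 6.9756 N

6.9756 N


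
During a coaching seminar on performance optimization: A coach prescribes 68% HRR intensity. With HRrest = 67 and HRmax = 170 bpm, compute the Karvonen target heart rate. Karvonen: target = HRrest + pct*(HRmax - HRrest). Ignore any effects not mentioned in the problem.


Target = HRrest + pct*(HRmax - HRrest)
Heart rate reserve = HRmax - HRrest = 170 - 67 = 103 bpm
Fraction = 68% = 0.68
Target = 67 + 0.68 * 103
Target = 67 + 70.04 = 137.04 bpm

137.04 bpm


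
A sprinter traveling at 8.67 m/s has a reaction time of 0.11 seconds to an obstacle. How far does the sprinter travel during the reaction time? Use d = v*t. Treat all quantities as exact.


d = v * t
d = 8.67 * 0.11
d = 0.9537 m

0.9537 m


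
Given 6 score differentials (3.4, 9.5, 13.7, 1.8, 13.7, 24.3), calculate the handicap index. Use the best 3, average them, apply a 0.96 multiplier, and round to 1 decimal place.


All differentials: 3.4, 9.5, 13.7, 1.8, 13.7, 24.3
Sorted: 1.8, 3.4, 9.5, 13.7, 13.7, 24.3
Best 3: 1.8, 3.4, 9.5
Average of best = 14.7 / 3 = 4.9
Raw index = 4.9 * 0.96 = 4.704
Handicap index = round(4.704, 1) = 4.7

4.7


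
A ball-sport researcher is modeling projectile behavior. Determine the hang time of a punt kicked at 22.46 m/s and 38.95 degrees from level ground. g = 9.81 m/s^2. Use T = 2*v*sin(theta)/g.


T = 2*v*sin(theta)/g
sin(theta) = sin(38.95 deg) = 0.6286
T = 2*22.46*0.6286 / 9.81
T = 28.2386 / 9.81 = 2.8786 s

2.8786 s


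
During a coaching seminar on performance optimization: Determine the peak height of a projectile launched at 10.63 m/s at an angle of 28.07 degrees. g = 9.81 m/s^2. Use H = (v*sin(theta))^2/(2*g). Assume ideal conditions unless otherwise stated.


H = (v*sin(theta))^2 / (2*g)
vy = v*sin(theta) = 10.63 * sin(28.07 deg) = 5.0019 m/s
H = vy^2 / (2*g) = 25.0195 / (2*9.81)
H = 25.0195 / 19.62 = 1.2752 m

1.2752 m


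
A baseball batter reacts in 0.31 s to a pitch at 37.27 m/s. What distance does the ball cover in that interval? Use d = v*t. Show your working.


d = v * t
d = 37.27 * 0.31
d = 11.5537 m

11.5537 m


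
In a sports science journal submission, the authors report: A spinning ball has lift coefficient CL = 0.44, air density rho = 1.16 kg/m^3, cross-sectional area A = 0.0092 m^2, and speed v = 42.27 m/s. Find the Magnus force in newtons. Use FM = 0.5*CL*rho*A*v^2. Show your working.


FM = 0.5 * CL * rho * A * v^2
FM = 0.5 * 0.44 * 1.16 * 0.0092 * 42.27^2
v^2 = 1786.7529
FM = 0.5 * 0.44 * 1.16 * 0.0092 * 1786.7529 = 4.195 N

4.195 N


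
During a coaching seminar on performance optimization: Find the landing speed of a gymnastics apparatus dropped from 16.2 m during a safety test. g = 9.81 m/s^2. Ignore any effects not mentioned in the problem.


v = sqrt(2 * g * h)
v = sqrt(2 * 9.81 * 16.2)
v = sqrt(317.844) = 17.8282 m/s

17.8282 m/s


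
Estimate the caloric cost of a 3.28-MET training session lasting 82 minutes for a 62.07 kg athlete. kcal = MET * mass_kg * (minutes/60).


kcal = MET * mass * time_hr
Convert time: 82 min = 1.3667 hr
kcal = 3.28 * 62.07 * 1.3667
kcal = 278.2391 kcal

278.2391 kcal


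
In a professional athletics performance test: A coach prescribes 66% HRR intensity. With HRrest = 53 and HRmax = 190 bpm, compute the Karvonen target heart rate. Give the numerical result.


Target = HRrest + pct*(HRmax - HRrest)
Heart rate reserve = HRmax - HRrest = 190 - 53 = 137 bpm
Fraction = 66% = 0.66
Target = 53 + 0.66 * 137
Target = 53 + 90.42 = 143.42 bpm

143.42 bpm


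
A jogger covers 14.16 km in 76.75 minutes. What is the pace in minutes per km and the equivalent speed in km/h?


Pace = time / distance = 76.75 min / 14.16 km = 5.4202 min/km
Speed = distance / time_in_hours = 14.16 / 1.2792 hr
Speed = 11.0697 km/h

5.4202 min/km, 11.0697 km/h


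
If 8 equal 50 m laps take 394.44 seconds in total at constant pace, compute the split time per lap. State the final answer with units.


Split time = total_time / n_laps = 394.44 / 8
Split time = 49.305 s per lap

49.305 s


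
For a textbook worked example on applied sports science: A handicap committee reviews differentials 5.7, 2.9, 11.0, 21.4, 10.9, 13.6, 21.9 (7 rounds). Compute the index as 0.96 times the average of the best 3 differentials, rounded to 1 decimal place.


All differentials: 5.7, 2.9, 11.0, 21.4, 10.9, 13.6, 21.9
Sorted: 2.9, 5.7, 10.9, 11.0, 13.6, 21.4, 21.9
Best 3: 2.9, 5.7, 10.9
Average of best = 19.5 / 3 = 6.5
Raw index = 6.5 * 0.96 = 6.24
Handicap index = round(6.24, 1) = 6.2

6.2


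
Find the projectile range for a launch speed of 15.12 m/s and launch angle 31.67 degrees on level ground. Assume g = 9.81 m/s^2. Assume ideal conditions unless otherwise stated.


R = v^2 * sin(2*theta) / g
Convert angle to radians: theta = 31.67 deg = 0.5527 rad
sin(2*theta) = sin(1.1055) = 0.8937
R = 15.12^2 * 0.8937 / 9.81
R = 228.6144 * 0.8937 / 9.81 = 20.8266 m

20.8266 m


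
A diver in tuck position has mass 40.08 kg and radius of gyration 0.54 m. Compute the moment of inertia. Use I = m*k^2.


I = m * k^2
I = 40.08 * 0.54^2
I = 40.08 * 0.2916 = 11.6873 kg*m^2

11.6873 kg*m^2


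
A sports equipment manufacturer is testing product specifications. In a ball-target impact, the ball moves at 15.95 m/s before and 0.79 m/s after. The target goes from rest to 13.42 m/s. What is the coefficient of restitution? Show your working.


e = (v2_after - v1_after) / (v1_before - v2_before)
Numerator = 13.42 - 0.79 = 12.63
Denominator = 15.95 - 0 = 15.95
e = 12.63 / 15.95 = 0.7918

0.7918


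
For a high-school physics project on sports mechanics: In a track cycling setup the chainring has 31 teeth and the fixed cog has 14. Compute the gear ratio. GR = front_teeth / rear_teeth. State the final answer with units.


GR = front_teeth / rear_teeth
GR = 31 / 14
GR = 2.2143

2.2143


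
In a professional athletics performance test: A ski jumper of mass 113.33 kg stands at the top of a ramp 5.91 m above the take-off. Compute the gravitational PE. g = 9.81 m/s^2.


PE = m * g * h
PE = 113.33 * 9.81 * 5.91
PE = 1111.7673 * 5.91 = 6570.5447 J

6570.5447 J


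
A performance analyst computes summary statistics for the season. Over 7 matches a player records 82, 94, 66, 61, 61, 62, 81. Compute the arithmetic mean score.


Average = sum / n
Sum = 507
Average = 507 / 7 = 72.4286

72.4286


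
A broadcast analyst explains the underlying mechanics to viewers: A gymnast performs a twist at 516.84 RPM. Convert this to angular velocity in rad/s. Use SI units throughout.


omega = RPM * 2 * pi / 60
omega = 516.84 * 2 * 3.14159 / 60
omega = 3247.4015 / 60 = 54.1234 rad/s

54.1234 rad/s


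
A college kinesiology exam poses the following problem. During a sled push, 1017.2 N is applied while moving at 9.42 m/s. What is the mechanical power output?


P = F * v
P = 1017.2 * 9.42
P = 9582.024 W

9582.024 W


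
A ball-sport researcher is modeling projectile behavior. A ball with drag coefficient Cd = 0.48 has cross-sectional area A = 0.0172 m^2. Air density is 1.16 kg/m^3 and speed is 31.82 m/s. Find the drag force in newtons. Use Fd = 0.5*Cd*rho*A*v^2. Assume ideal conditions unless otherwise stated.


Fd = 0.5 * Cd * rho * A * v^2
Fd = 0.5 * 0.48 * 1.16 * 0.0172 * 31.82^2
v^2 = 1012.5124
Fd = 0.5 * 0.48 * 1.16 * 0.0172 * 1012.5124 = 4.8484 N

4.8484 N


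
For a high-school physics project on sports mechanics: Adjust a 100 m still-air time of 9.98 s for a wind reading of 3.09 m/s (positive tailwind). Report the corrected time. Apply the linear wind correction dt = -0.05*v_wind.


dt = -0.05 * v_wind = -0.05 * 3.09 = -0.1545 s
t_corrected = t_still + dt = 9.98 + (-0.1545)
t_corrected = 9.8255 s

9.8255 s


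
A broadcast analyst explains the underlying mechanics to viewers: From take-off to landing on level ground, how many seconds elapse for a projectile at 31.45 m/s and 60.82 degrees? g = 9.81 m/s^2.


T = 2*v*sin(theta)/g
sin(theta) = sin(60.82 deg) = 0.8731
T = 2*31.45*0.8731 / 9.81
T = 54.9175 / 9.81 = 5.5981 s

5.5981 s


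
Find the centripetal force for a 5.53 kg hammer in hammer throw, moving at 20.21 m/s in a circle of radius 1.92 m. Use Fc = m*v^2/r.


Fc = m * v^2 / r
v^2 = 20.21^2 = 408.4441
Fc = 5.53 * 408.4441 / 1.92
Fc = 2258.6959 / 1.92 = 1176.4041 N

1176.4041 N


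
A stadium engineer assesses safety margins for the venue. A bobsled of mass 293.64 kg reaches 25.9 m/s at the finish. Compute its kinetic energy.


KE = 0.5 * m * v^2
KE = 0.5 * 293.64 * 25.9^2
KE = 0.5 * 293.64 * 670.81 = 98488.3242 J

98488.3242 J


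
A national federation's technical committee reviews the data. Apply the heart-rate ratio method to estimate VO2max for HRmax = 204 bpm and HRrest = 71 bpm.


VO2max = 15.3 * HRmax / HRrest
VO2max = 15.3 * 204 / 71
VO2max = 3121.2 / 71 = 43.9606 mL/kg/min

43.9606 mL/kg/min


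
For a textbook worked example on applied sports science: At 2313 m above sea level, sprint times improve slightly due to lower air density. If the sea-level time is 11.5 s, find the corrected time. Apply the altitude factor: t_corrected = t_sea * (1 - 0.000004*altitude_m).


Correction factor = 1 - 0.000004 * 2313 = 0.990748
t_corrected = t_sea * factor = 11.5 * 0.990748
t_corrected = 11.3936 s

11.3936 s


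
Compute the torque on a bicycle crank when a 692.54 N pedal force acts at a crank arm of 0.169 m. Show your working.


tau = F * d
tau = 692.54 * 0.169
tau = 117.0393 N*m

117.0393 N*m


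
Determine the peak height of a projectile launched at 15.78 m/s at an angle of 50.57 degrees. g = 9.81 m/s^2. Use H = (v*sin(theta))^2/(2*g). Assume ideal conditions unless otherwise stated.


H = (v*sin(theta))^2 / (2*g)
vy = v*sin(theta) = 15.78 * sin(50.57 deg) = 12.1885 m/s
H = vy^2 / (2*g) = 148.5593 / (2*9.81)
H = 148.5593 / 19.62 = 7.5718 m

7.5718 m


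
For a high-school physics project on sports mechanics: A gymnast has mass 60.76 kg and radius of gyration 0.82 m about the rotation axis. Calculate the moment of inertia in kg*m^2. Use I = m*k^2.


I = m * k^2
I = 60.76 * 0.82^2
I = 60.76 * 0.6724 = 40.855 kg*m^2

40.855 kg*m^2


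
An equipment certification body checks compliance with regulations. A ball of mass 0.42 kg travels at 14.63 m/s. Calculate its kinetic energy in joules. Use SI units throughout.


KE = 0.5 * m * v^2
KE = 0.5 * 0.42 * 14.63^2
KE = 0.5 * 0.42 * 214.0369 = 44.9477 J

44.9477 J


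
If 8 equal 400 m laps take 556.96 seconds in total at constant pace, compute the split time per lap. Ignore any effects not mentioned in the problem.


Split time = total_time / n_laps = 556.96 / 8
Split time = 69.62 s per lap

69.62 s


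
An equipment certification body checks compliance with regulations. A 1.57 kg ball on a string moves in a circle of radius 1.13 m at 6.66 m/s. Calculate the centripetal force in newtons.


Fc = m * v^2 / r
v^2 = 6.66^2 = 44.3556
Fc = 1.57 * 44.3556 / 1.13
Fc = 69.6383 / 1.13 = 61.6268 N

61.6268 N


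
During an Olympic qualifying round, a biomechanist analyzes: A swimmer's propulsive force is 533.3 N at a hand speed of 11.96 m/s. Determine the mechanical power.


P = F * v
P = 533.3 * 11.96
P = 6378.268 W

6378.268 W


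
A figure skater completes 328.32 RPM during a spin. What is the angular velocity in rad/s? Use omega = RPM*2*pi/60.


omega = RPM * 2 * pi / 60
omega = 328.32 * 2 * 3.14159 / 60
omega = 2062.8954 / 60 = 34.3816 rad/s

34.3816 rad/s


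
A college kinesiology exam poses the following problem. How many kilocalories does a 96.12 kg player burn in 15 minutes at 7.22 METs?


kcal = MET * mass * time_hr
Convert time: 15 min = 0.25 hr
kcal = 7.22 * 96.12 * 0.25
kcal = 173.4966 kcal

173.4966 kcal


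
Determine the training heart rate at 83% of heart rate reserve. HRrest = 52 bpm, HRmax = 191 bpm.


Target = HRrest + pct*(HRmax - HRrest)
Heart rate reserve = HRmax - HRrest = 191 - 52 = 139 bpm
Fraction = 83% = 0.83
Target = 52 + 0.83 * 139
Target = 52 + 115.37 = 167.37 bpm

167.37 bpm


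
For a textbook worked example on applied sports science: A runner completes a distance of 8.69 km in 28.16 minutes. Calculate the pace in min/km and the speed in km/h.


Pace = time / distance = 28.16 min / 8.69 km = 3.2405 min/km
Speed = distance / time_in_hours = 8.69 / 0.4693 hr
Speed = 18.5156 km/h

3.2405 min/km, 18.5156 km/h


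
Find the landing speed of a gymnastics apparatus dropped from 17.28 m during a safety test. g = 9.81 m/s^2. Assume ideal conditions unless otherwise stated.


v = sqrt(2 * g * h)
v = sqrt(2 * 9.81 * 17.28)
v = sqrt(339.0336) = 18.4129 m/s

18.4129 m/s


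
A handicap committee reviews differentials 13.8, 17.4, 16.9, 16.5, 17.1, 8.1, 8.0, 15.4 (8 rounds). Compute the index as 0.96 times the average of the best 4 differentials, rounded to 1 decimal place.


All differentials: 13.8, 17.4, 16.9, 16.5, 17.1, 8.1, 8.0, 15.4
Sorted: 8.0, 8.1, 13.8, 15.4, 16.5, 16.9, 17.1, 17.4
Best 4: 8.0, 8.1, 13.8, 15.4
Average of best = 45.3 / 4 = 11.325
Raw index = 11.325 * 0.96 = 10.872
Handicap index = round(10.872, 1) = 10.9

10.9


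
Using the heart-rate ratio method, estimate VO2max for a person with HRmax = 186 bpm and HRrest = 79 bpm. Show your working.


VO2max = 15.3 * HRmax / HRrest
VO2max = 15.3 * 186 / 79
VO2max = 2845.8 / 79 = 36.0228 mL/kg/min

36.0228 mL/kg/min


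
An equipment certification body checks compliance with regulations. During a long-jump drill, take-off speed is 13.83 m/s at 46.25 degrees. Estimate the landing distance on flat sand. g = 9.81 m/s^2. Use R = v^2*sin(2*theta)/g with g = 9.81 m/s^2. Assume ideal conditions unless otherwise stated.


R = v^2 * sin(2*theta) / g
Convert angle to radians: theta = 46.25 deg = 0.8072 rad
sin(2*theta) = sin(1.6144) = 0.999
R = 13.83^2 * 0.999 / 9.81
R = 191.2689 * 0.999 / 9.81 = 19.4788 m

19.4788 m


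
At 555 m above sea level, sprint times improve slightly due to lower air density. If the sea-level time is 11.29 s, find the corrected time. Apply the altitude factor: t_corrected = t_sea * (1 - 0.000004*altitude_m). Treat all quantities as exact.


Correction factor = 1 - 0.000004 * 555 = 0.99778
t_corrected = t_sea * factor = 11.29 * 0.99778
t_corrected = 11.2649 s

11.2649 s


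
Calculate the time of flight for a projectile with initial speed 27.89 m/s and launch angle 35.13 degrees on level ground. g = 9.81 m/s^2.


T = 2*v*sin(theta)/g
sin(theta) = sin(35.13 deg) = 0.5754
T = 2*27.89*0.5754 / 9.81
T = 32.0977 / 9.81 = 3.2719 s

3.2719 s


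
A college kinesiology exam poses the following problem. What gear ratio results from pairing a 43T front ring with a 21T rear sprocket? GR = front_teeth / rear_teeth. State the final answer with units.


GR = front_teeth / rear_teeth
GR = 43 / 21
GR = 2.0476

2.0476


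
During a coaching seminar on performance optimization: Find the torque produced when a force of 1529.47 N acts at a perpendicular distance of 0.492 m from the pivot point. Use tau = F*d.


tau = F * d
tau = 1529.47 * 0.492
tau = 752.4992 N*m

752.4992 N*m


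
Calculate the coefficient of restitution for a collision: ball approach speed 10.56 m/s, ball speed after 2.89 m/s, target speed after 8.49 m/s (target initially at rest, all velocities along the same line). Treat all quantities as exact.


e = (v2_after - v1_after) / (v1_before - v2_before)
Numerator = 8.49 - 2.89 = 5.6
Denominator = 10.56 - 0 = 10.56
e = 5.6 / 10.56 = 0.5303

0.5303


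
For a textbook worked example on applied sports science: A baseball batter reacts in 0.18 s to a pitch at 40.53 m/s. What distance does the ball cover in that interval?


d = v * t
d = 40.53 * 0.18
d = 7.2954 m

7.2954 m


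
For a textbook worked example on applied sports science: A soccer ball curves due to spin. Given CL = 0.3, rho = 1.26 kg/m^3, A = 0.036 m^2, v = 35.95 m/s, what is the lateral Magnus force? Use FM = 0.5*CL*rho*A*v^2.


FM = 0.5 * CL * rho * A * v^2
FM = 0.5 * 0.3 * 1.26 * 0.036 * 35.95^2
v^2 = 1292.4025
FM = 0.5 * 0.3 * 1.26 * 0.036 * 1292.4025 = 8.7935 N

8.7935 N


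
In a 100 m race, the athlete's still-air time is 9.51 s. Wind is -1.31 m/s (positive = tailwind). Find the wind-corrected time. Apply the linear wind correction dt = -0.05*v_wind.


dt = -0.05 * v_wind = -0.05 * -1.31 = 0.0655 s
t_corrected = t_still + dt = 9.51 + (0.0655)
t_corrected = 9.5755 s

9.5755 s


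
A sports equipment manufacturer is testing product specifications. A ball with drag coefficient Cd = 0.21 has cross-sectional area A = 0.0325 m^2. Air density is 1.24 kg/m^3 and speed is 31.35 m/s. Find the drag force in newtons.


Fd = 0.5 * Cd * rho * A * v^2
Fd = 0.5 * 0.21 * 1.24 * 0.0325 * 31.35^2
v^2 = 982.8225
Fd = 0.5 * 0.21 * 1.24 * 0.0325 * 982.8225 = 4.1588 N

4.1588 N


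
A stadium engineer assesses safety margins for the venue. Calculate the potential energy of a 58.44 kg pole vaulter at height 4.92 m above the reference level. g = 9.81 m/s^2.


PE = m * g * h
PE = 58.44 * 9.81 * 4.92
PE = 573.2964 * 4.92 = 2820.6183 J

2820.6183 J


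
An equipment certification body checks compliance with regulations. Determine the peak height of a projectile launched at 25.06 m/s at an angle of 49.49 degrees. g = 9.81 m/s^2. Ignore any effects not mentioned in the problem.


H = (v*sin(theta))^2 / (2*g)
vy = v*sin(theta) = 25.06 * sin(49.49 deg) = 19.0529 m/s
H = vy^2 / (2*g) = 363.0142 / (2*9.81)
H = 363.0142 / 19.62 = 18.5023 m

18.5023 m


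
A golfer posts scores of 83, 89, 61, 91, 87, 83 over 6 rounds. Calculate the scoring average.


Average = sum / n
Sum = 494
Average = 494 / 6 = 82.3333

82.3333


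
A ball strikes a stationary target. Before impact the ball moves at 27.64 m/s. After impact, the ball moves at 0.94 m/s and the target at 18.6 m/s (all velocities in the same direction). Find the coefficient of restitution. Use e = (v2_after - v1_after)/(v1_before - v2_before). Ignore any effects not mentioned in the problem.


e = (v2_after - v1_after) / (v1_before - v2_before)
Numerator = 18.6 - 0.94 = 17.66
Denominator = 27.64 - 0 = 27.64
e = 17.66 / 27.64 = 0.6389

0.6389


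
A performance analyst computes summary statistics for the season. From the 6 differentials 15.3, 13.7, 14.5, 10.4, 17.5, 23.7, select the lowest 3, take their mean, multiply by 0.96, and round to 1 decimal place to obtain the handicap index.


All differentials: 15.3, 13.7, 14.5, 10.4, 17.5, 23.7
Sorted: 10.4, 13.7, 14.5, 15.3, 17.5, 23.7
Best 3: 10.4, 13.7, 14.5
Average of best = 38.6 / 3 = 12.8667
Raw index = 12.8667 * 0.96 = 12.352
Handicap index = round(12.352, 1) = 12.4

12.4


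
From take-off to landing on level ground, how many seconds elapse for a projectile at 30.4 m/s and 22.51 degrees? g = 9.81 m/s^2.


T = 2*v*sin(theta)/g
sin(theta) = sin(22.51 deg) = 0.3828
T = 2*30.4*0.3828 / 9.81
T = 23.277 / 9.81 = 2.3728 s

2.3728 s


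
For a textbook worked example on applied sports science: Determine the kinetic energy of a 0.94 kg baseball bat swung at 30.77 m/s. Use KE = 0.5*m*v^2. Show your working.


KE = 0.5 * m * v^2
KE = 0.5 * 0.94 * 30.77^2
KE = 0.5 * 0.94 * 946.7929 = 444.9927 J

444.9927 J


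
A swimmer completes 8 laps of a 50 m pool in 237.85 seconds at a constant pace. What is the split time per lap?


Split time = total_time / n_laps = 237.85 / 8
Split time = 29.7312 s per lap

29.7312 s


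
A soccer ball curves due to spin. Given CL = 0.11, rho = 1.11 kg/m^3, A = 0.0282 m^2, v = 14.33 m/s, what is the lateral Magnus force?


FM = 0.5 * CL * rho * A * v^2
FM = 0.5 * 0.11 * 1.11 * 0.0282 * 14.33^2
v^2 = 205.3489
FM = 0.5 * 0.11 * 1.11 * 0.0282 * 205.3489 = 0.3535 N

0.3535 N


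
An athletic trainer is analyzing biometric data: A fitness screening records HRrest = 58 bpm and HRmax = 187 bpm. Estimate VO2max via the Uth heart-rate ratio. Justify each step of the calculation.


VO2max = 15.3 * HRmax / HRrest
VO2max = 15.3 * 187 / 58
VO2max = 2861.1 / 58 = 49.3293 mL/kg/min

49.3293 mL/kg/min


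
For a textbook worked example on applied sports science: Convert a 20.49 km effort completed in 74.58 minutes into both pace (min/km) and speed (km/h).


Pace = time / distance = 74.58 min / 20.49 km = 3.6398 min/km
Speed = distance / time_in_hours = 20.49 / 1.243 hr
Speed = 16.4843 km/h

3.6398 min/km, 16.4843 km/h


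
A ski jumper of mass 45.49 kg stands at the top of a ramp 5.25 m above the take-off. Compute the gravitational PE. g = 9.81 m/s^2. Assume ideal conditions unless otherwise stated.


PE = m * g * h
PE = 45.49 * 9.81 * 5.25
PE = 446.2569 * 5.25 = 2342.8487 J

2342.8487 J


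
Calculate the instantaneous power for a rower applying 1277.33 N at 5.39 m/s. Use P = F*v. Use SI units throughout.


P = F * v
P = 1277.33 * 5.39
P = 6884.8087 W

6884.8087 W
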